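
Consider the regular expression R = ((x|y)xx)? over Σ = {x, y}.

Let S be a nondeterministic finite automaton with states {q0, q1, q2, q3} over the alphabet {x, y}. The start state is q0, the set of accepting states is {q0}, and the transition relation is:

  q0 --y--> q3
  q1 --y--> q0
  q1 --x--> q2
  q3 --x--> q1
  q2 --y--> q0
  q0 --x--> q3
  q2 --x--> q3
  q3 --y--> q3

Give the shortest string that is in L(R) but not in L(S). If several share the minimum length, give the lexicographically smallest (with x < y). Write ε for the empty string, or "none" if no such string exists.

The string xxx is accepted by R but not by S.
No shorter string lies in the difference, and xxx is the lexicographically first length-3 string in L(R) \ L(S).

xxx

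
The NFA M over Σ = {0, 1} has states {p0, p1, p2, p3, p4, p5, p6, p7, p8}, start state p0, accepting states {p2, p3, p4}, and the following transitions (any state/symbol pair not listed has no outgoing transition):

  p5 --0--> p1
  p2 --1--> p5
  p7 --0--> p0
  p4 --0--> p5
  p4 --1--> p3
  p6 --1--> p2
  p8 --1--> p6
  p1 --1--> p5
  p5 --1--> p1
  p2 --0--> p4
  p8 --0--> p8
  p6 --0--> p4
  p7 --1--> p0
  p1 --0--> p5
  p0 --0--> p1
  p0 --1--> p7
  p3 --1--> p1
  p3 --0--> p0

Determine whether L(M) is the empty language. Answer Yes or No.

The states reachable from the start state are {p0, p1, p5, p7}.
None of the accepting states {p2, p3, p4} is reachable, so no string is accepted and L(M) = ∅.

Yes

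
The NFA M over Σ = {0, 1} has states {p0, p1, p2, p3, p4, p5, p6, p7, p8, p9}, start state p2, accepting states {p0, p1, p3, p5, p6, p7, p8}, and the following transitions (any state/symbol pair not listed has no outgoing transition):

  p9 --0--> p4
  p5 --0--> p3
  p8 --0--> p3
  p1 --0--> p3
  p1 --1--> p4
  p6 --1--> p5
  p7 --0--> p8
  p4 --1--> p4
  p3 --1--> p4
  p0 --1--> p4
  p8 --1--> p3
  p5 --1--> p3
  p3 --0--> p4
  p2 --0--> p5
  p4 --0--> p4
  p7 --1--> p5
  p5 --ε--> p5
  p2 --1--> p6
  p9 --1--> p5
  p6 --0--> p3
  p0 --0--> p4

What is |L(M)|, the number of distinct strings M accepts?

The useful subgraph on states {p2, p3, p5, p6} is acyclic, so L(M) is finite; the longest accepting path visits 4 useful states, giving maximum string length 3.
Counting accepting paths from p2 by length: 2 of length 1, 4 of length 2, 2 of length 3. Total 8.

8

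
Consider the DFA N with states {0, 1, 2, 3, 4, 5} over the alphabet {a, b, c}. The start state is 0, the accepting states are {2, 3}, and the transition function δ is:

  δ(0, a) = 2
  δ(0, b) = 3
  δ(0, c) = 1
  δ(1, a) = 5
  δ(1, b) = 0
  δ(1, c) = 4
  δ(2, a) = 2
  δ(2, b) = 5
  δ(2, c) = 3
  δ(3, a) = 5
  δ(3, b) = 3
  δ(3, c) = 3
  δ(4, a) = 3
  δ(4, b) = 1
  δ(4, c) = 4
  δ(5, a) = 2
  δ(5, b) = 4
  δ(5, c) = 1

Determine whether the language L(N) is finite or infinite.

infinite

State 0 is reachable from the start and can reach an accepting state, and it lies on the cycle 0 → 1 → 0.
Traversing that cycle any number of times yields accepted strings of unbounded length, so the language is infinite.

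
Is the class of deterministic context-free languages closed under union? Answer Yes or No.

{aⁿbⁿ : n≥0} and {aⁿb²ⁿ : n≥0} are each accepted by a deterministic PDA (push the a's; pop one per b, respectively one per two b's), but their union U is not. Suppose a DPDA M accepted U. Being deterministic, M has a single run on aⁿb²ⁿ, and since aⁿbⁿ ∈ U that run passes through an accepting configuration right after consuming the prefix aⁿbⁿ and then goes on to accept again after n more b's. Build an ordinary (nondeterministic) PDA M′ that simulates M on a's and b's and, at any moment when M is in an accepting state, may switch to a second mode in which it reads only c's, feeding each c to M as a b; M′ accepts when M does. Then M′ accepts aⁱbʲcᵏ (k≥1) exactly when both aⁱbʲ ∈ U and aⁱbʲ⁺ᵏ ∈ U, and checking the four cases (i=j or j=2i, combined with j+k=i or j+k=2i) leaves only i=j=k: so L(M′) ∩ a*b*c⁺ = {aⁿbⁿcⁿ : n≥1} would be context-free, which it is not (pumping lemma) — contradiction. (The union is an unambiguous CFL; it is determinism, not unambiguity, that fails.)

No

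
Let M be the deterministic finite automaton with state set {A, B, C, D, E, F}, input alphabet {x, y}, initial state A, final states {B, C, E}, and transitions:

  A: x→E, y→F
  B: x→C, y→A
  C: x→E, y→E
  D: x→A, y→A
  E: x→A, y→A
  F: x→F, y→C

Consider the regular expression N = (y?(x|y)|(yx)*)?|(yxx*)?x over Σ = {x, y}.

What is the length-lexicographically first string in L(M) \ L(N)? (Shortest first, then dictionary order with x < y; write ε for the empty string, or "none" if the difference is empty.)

xxx

The string xxx is accepted by M but not by N.
No shorter string lies in the difference, and xxx is the lexicographically first length-3 string in L(M) \ L(N).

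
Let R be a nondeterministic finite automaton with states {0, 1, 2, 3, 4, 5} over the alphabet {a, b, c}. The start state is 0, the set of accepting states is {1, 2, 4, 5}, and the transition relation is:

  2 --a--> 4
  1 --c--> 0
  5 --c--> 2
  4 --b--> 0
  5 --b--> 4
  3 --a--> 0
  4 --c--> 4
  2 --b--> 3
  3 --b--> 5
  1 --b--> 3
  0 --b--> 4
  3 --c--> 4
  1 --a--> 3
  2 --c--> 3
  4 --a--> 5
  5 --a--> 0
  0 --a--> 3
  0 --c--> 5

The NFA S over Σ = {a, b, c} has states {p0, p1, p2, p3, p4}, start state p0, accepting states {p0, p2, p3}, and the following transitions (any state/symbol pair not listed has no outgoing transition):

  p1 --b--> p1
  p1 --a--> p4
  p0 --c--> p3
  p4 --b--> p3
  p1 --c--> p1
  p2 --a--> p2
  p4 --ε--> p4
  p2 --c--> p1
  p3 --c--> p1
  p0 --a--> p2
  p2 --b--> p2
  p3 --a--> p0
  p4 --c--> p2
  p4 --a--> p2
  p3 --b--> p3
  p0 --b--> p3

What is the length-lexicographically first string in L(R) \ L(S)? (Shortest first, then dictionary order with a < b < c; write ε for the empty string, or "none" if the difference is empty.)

ac

The string ac is accepted by R but not by S.
No shorter string lies in the difference, and ac is the lexicographically first length-2 string in L(R) \ L(S).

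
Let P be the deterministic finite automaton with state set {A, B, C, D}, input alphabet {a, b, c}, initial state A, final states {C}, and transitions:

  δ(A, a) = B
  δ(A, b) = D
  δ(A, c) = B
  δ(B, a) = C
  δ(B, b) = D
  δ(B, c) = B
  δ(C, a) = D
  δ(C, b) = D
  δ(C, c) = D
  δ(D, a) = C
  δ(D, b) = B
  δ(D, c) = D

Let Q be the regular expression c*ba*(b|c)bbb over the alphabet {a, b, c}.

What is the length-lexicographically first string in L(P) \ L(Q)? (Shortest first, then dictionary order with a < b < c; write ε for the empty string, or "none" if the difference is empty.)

The string aa is accepted by P but not by Q.
No shorter string lies in the difference, and aa is the lexicographically first length-2 string in L(P) \ L(Q).

aa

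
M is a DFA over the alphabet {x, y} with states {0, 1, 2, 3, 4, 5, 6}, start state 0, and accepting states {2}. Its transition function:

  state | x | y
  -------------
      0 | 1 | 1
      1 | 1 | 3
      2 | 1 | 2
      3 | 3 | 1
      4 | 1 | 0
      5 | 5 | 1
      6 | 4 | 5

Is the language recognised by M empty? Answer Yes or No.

Yes

The states reachable from the start state are {0, 1, 3}.
None of the accepting states {2} is reachable, so no string is accepted and L(M) = ∅.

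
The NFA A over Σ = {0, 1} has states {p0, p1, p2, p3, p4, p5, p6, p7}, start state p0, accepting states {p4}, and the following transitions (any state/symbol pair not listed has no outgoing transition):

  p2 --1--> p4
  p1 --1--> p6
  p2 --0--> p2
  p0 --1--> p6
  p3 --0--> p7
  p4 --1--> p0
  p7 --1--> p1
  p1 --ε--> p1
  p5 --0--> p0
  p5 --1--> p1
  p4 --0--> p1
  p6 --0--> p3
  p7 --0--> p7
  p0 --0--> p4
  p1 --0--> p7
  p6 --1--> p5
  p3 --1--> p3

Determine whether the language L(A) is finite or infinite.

State p0 is reachable from the start and can reach an accepting state, and it lies on the cycle p0 → p4 → p0.
Traversing that cycle any number of times yields accepted strings of unbounded length, so the language is infinite.

infinite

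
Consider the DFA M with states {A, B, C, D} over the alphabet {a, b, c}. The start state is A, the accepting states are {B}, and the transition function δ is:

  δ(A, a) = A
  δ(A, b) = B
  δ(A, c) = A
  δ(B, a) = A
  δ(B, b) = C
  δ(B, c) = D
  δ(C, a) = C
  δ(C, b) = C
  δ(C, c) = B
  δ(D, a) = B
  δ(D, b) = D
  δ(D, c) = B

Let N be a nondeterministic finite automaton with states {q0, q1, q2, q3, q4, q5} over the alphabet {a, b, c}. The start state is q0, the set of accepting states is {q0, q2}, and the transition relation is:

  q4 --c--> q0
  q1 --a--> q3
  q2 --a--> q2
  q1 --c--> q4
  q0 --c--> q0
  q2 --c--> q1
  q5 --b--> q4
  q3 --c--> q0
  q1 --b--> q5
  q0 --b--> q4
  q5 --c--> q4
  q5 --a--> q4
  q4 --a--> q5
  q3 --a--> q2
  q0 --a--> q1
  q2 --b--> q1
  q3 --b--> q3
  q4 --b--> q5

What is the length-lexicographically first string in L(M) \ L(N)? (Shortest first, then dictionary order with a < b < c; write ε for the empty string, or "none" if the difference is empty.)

The string b is accepted by M but not by N.
No shorter string lies in the difference, and b is the lexicographically first length-1 string in L(M) \ L(N).

b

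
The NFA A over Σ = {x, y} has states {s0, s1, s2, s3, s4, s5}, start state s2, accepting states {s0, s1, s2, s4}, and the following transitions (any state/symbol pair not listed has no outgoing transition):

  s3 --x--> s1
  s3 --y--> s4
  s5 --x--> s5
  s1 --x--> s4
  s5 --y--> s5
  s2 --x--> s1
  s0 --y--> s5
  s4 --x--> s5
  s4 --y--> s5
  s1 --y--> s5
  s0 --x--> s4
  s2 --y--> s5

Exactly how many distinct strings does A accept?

The useful subgraph on states {s1, s2, s4} is acyclic, so L(A) is finite; the longest accepting path visits 3 useful states, giving maximum string length 2.
Counting accepting paths from s2 by length: 1 of length 0, 1 of length 1, 1 of length 2. Total 3.

3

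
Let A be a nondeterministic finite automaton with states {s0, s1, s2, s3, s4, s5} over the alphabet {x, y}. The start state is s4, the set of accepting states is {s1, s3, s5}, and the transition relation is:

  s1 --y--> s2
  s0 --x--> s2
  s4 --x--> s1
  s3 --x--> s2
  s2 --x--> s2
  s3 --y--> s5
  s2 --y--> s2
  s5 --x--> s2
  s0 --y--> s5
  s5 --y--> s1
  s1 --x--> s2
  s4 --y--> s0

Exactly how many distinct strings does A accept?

3

The useful subgraph on states {s0, s1, s4, s5} is acyclic, so L(A) is finite; the longest accepting path visits 4 useful states, giving maximum string length 3.
Counting accepting paths from s4 by length: 1 of length 1, 1 of length 2, 1 of length 3. Total 3.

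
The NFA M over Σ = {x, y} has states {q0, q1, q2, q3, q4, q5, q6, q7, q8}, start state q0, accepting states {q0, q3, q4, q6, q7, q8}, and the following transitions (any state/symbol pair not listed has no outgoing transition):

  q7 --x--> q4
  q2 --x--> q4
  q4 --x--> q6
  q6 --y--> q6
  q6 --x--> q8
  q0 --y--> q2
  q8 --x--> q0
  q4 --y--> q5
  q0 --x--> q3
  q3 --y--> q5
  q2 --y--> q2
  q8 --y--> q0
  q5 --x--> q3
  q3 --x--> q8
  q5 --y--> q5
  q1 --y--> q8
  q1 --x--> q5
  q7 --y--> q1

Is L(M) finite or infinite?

State q2 is reachable from the start and can reach an accepting state, and it lies on the cycle q2 → q2.
Traversing that cycle any number of times yields accepted strings of unbounded length, so the language is infinite.

infinite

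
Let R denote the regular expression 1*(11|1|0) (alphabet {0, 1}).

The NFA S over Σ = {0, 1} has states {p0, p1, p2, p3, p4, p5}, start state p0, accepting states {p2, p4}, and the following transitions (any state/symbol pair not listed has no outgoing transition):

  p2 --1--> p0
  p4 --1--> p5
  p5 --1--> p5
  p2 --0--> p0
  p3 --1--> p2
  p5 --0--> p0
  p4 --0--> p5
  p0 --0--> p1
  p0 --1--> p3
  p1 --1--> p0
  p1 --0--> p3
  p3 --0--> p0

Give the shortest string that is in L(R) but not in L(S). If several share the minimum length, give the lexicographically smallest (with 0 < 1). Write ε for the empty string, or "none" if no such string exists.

The string 0 is accepted by R but not by S.
No shorter string lies in the difference, and 0 is the lexicographically first length-1 string in L(R) \ L(S).

0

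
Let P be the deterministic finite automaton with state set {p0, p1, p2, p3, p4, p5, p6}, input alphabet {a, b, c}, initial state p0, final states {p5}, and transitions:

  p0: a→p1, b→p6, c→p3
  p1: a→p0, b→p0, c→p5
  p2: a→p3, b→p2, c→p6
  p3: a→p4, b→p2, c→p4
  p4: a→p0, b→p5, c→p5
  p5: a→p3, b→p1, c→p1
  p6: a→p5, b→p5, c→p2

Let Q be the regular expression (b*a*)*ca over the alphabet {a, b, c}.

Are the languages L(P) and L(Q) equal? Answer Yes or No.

The string ac is accepted by P but rejected by Q.
So L(P) ≠ L(Q).

No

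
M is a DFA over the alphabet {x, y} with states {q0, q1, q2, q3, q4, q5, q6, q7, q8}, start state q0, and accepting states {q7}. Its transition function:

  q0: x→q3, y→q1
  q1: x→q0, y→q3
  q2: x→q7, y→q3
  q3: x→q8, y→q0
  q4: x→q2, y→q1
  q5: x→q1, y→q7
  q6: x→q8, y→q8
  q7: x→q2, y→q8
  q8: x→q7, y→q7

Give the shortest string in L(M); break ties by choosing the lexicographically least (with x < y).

A breadth-first search from q0 reaches an accepting state first via the path q0 → q3 → q8 → q7 on input xxx.
No string of length < 3 is accepted (BFS exhausts all shorter strings without reaching an accepting state), and xxx is the lexicographically least accepting string of length 3.

xxx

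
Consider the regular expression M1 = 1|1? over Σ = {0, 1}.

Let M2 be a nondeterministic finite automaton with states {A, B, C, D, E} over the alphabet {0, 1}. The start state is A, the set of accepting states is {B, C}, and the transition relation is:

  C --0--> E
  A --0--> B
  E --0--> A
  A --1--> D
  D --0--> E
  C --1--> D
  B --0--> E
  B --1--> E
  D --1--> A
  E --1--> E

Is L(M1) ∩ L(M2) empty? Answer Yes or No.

Converting the expression M1 to a DFA (subset construction, then merging equivalent states) gives the minimal DFA with states {r0, r1, r2}, start state r0, accepting states {r0, r2} and transitions r0: 0→r1, 1→r2; r1: 0→r1, 1→r1; r2: 0→r1, 1→r1.
Exploring the product automaton M1 × M2 from the start pair (r0, A), following both machines on each input symbol, reaches 6 state pairs: (r0, A), (r1, B), (r2, D), (r1, E), (r1, A), (r1, D).
M1 accepts in {r0, r2} and M2 accepts in {B, C}; no reachable pair has both components accepting, so no string drives both machines to acceptance simultaneously and L(M1) ∩ L(M2) = ∅.
So no string is accepted by both, and the intersection is empty.

Yes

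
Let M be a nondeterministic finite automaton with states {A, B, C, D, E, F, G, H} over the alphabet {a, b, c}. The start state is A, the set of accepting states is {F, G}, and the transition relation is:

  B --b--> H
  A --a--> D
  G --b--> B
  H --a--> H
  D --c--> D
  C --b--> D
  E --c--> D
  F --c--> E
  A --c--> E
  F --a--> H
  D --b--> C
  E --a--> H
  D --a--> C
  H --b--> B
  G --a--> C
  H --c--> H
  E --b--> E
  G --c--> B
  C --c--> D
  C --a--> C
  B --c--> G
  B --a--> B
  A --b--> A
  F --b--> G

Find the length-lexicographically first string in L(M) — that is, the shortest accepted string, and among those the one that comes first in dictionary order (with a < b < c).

A breadth-first search from A reaches an accepting state first via the path A → E → H → B → G on input cabc.
No string of length < 4 is accepted (BFS exhausts all shorter strings without reaching an accepting state), and cabc is the lexicographically least accepting string of length 4.

cabc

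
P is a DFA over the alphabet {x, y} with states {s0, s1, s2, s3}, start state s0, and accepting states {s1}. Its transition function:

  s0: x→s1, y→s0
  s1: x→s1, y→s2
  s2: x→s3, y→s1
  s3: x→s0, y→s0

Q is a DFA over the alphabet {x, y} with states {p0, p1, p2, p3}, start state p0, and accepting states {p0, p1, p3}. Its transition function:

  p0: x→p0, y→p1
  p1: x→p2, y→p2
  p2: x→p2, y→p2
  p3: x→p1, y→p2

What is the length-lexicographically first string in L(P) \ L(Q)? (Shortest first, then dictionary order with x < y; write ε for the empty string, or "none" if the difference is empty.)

The string yx is accepted by P but not by Q.
No shorter string lies in the difference, and yx is the lexicographically first length-2 string in L(P) \ L(Q).

yx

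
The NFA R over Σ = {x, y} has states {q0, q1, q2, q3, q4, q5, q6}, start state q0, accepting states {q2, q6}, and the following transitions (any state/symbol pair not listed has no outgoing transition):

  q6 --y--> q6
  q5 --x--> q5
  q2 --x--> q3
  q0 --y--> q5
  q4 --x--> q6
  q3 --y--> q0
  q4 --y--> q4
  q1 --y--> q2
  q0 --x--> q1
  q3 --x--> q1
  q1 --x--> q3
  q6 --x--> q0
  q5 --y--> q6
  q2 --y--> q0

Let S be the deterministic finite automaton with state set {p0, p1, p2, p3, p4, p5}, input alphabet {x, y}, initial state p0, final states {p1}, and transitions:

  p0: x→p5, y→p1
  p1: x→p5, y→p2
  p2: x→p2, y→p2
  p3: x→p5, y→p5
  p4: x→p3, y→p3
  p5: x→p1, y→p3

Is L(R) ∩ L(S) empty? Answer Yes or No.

Exploring the product automaton R × S from the start pair (q0, p0), following both machines on each input symbol, reaches 20 state pairs: (q0, p0), (q1, p5), (q5, p1), (q3, p1), (q2, p3), (q5, p5), (q6, p2), (q0, p2), (q3, p5), (q0, p5), (q6, p3), (q1, p2), (q5, p2), (q1, p1), (q0, p3), (q5, p3), (q6, p5), (q3, p2), (q2, p2), (q0, p1).
R accepts in {q2, q6} and S accepts in {p1}; no reachable pair has both components accepting, so no string drives both machines to acceptance simultaneously and L(R) ∩ L(S) = ∅.
So no string is accepted by both, and the intersection is empty.

Yes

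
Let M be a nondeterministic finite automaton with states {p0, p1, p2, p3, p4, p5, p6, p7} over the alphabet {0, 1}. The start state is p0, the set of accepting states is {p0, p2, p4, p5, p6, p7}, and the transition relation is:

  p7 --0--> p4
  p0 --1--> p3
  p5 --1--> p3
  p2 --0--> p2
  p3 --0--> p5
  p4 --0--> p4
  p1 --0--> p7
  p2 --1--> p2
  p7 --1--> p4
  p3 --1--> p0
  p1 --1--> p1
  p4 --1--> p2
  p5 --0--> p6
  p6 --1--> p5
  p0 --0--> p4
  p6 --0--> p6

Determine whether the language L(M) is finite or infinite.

infinite

State p0 is reachable from the start and can reach an accepting state, and it lies on the cycle p0 → p3 → p0.
Traversing that cycle any number of times yields accepted strings of unbounded length, so the language is infinite.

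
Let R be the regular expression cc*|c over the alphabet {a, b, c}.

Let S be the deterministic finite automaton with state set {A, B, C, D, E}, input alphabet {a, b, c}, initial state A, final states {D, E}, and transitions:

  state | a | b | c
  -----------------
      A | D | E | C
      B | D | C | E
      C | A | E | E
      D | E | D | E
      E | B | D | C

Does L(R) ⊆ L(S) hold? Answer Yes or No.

The string c is in L(R) but not in L(S).
So L(R) ⊄ L(S).

No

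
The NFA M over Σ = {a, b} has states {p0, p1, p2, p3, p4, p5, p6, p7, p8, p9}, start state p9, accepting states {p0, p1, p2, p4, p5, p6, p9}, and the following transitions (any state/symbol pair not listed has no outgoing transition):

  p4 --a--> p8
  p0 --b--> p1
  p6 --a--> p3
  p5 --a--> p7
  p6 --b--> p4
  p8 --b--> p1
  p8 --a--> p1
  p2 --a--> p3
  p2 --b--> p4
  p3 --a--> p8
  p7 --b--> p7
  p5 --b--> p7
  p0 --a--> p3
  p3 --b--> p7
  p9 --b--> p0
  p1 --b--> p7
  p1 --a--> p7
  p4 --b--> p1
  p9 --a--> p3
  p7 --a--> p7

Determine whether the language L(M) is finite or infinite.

finite

The useful states (reachable from p9 and able to reach an accepting state) are {p0, p1, p3, p8, p9}.
Restricted to these states the transition graph has no cycle, so every accepting path has bounded length and L is finite.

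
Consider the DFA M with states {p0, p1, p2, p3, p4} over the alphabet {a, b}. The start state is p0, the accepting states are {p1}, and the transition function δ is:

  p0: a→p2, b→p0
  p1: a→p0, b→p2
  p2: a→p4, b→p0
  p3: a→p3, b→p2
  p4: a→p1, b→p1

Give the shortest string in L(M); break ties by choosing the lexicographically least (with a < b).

aaa

A breadth-first search from p0 reaches an accepting state first via the path p0 → p2 → p4 → p1 on input aaa.
No string of length < 3 is accepted (BFS exhausts all shorter strings without reaching an accepting state), and aaa is the lexicographically least accepting string of length 3.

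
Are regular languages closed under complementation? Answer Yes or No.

Yes

Take a complete DFA for L and swap accepting and non-accepting states; the resulting DFA accepts exactly Σ* \ L.
So the regular languages are closed under complement.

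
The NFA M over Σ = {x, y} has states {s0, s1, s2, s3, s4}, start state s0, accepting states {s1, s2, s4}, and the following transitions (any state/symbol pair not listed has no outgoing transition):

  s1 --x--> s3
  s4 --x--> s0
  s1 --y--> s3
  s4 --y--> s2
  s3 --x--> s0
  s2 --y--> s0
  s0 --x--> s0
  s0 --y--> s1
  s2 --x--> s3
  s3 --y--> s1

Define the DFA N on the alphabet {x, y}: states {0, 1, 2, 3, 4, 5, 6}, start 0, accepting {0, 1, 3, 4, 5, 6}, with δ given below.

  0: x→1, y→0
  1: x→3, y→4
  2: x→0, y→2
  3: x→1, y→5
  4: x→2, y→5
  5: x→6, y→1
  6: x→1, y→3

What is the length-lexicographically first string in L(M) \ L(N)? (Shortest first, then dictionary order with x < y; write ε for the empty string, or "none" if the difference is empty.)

xyxy

The string xyxy is accepted by M but not by N.
No shorter string lies in the difference, and xyxy is the lexicographically first length-4 string in L(M) \ L(N).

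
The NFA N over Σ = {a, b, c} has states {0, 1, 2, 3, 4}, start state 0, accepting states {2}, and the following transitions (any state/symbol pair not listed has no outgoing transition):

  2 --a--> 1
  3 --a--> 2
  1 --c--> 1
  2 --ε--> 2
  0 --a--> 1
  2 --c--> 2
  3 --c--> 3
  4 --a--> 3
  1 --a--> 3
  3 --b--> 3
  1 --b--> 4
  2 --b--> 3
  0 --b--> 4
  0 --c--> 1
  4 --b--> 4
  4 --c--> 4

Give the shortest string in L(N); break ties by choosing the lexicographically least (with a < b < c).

A breadth-first search from 0 reaches an accepting state first via the path 0 → 1 → 3 → 2 on input aaa.
No string of length < 3 is accepted (BFS exhausts all shorter strings without reaching an accepting state), and aaa is the lexicographically least accepting string of length 3.

aaa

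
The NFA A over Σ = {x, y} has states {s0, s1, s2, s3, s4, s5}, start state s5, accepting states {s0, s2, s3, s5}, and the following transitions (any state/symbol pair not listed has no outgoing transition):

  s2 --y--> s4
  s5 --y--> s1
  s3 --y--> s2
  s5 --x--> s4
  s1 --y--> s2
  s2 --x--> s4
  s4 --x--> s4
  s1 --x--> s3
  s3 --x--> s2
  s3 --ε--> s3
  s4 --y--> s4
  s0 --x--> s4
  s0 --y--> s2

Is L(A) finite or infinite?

The useful states (reachable from s5 and able to reach an accepting state) are {s1, s2, s3, s5}.
Restricted to these states the transition graph has no cycle, so every accepting path has bounded length and L is finite.

finite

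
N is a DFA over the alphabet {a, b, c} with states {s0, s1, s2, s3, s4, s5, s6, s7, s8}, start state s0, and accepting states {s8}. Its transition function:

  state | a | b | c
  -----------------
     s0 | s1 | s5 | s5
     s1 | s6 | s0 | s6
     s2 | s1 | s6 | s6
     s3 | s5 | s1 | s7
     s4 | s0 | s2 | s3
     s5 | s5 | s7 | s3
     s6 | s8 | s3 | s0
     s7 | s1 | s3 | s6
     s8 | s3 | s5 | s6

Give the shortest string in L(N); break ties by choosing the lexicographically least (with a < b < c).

aaa

A breadth-first search from s0 reaches an accepting state first via the path s0 → s1 → s6 → s8 on input aaa.
No string of length < 3 is accepted (BFS exhausts all shorter strings without reaching an accepting state), and aaa is the lexicographically least accepting string of length 3.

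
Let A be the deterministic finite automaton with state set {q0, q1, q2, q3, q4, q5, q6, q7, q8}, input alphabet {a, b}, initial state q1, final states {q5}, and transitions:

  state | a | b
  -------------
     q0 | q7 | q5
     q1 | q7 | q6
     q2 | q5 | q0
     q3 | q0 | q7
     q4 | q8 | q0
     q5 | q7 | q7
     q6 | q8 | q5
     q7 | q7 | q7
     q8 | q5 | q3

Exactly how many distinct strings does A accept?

3

The useful subgraph on states {q0, q1, q3, q5, q6, q8} is acyclic, so L(A) is finite; the longest accepting path visits 6 useful states, giving maximum string length 5.
Counting accepting paths from q1 by length: 1 of length 2, 1 of length 3, 1 of length 5. Total 3.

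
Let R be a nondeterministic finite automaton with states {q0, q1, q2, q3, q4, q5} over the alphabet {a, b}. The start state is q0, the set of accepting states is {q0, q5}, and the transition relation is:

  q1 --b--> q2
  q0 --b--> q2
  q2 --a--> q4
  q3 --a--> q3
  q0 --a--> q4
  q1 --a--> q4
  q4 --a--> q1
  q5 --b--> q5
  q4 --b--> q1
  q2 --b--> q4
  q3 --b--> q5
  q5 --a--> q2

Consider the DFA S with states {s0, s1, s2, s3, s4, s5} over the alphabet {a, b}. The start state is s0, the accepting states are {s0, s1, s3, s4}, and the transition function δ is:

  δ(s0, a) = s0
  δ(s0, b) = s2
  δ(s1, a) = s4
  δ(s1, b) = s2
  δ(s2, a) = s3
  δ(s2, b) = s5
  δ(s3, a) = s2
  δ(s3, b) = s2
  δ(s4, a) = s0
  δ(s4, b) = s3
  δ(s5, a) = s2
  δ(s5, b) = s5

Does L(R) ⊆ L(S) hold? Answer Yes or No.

Exploring the product automaton R × S from the start pair (q0, s0), following both machines on each input symbol, reaches 11 state pairs: (q0, s0), (q4, s0), (q2, s2), (q1, s0), (q1, s2), (q4, s3), (q4, s5), (q2, s5), (q1, s5), (q4, s2), (q1, s3).
R accepts in {q0, q5} and S accepts in {s0, s1, s3, s4}. The reachable pairs whose R-component is accepting are (q0, s0); in each of them the S-component is accepting too, so the product for L(R) \ L(S) (R-component accepting, S-component rejecting) has no reachable accepting pair and the difference is empty.
Hence every string in L(R) is also in L(S).

Yes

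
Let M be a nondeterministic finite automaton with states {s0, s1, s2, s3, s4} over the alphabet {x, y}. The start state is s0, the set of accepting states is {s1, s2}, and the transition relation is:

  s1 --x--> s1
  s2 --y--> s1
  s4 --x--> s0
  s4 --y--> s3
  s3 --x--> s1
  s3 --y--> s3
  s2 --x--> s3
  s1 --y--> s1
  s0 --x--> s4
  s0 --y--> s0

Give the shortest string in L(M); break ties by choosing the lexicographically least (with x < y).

xyx

A breadth-first search from s0 reaches an accepting state first via the path s0 → s4 → s3 → s1 on input xyx.
No string of length < 3 is accepted (BFS exhausts all shorter strings without reaching an accepting state), and xyx is the lexicographically least accepting string of length 3.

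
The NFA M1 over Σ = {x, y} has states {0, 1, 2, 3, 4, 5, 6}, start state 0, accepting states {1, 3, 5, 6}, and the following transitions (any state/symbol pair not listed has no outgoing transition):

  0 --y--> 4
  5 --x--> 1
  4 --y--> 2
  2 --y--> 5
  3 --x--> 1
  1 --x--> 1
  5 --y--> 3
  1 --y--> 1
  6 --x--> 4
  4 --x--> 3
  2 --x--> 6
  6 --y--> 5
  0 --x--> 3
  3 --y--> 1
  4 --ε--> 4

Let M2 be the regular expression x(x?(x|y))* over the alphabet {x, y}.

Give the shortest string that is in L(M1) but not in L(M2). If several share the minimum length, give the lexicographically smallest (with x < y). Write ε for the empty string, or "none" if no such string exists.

The string yx is accepted by M1 but not by M2.
No shorter string lies in the difference, and yx is the lexicographically first length-2 string in L(M1) \ L(M2).

yx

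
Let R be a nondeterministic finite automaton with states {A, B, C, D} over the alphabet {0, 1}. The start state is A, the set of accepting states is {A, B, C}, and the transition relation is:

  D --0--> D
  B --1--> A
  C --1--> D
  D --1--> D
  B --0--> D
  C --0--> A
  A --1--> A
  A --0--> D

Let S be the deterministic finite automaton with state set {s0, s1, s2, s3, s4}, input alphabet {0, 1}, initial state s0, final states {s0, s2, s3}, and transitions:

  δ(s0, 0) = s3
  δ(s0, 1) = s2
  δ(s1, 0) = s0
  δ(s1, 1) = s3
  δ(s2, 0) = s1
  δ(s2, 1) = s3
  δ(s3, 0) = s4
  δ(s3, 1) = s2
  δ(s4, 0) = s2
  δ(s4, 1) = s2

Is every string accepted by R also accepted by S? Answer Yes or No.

Yes

Exploring the product automaton R × S from the start pair (A, s0), following both machines on each input symbol, reaches 8 state pairs: (A, s0), (D, s3), (A, s2), (D, s4), (D, s2), (D, s1), (A, s3), (D, s0).
R accepts in {A, B, C} and S accepts in {s0, s2, s3}. The reachable pairs whose R-component is accepting are (A, s0), (A, s2), (A, s3); in each of them the S-component is accepting too, so the product for L(R) \ L(S) (R-component accepting, S-component rejecting) has no reachable accepting pair and the difference is empty.
Hence every string in L(R) is also in L(S).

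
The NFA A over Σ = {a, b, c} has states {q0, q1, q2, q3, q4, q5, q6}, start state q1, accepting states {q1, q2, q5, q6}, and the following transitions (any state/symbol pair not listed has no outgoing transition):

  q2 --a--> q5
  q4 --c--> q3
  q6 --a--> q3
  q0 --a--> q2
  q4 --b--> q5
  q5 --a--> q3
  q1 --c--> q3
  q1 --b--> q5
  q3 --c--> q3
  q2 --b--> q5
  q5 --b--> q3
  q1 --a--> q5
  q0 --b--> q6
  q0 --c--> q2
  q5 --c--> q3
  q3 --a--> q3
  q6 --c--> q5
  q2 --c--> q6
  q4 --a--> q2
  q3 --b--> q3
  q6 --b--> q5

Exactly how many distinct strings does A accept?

3

The useful subgraph on states {q1, q5} is acyclic, so L(A) is finite; the longest accepting path visits 2 useful states, giving maximum string length 1.
Counting accepting paths from q1 by length: 1 of length 0, 2 of length 1. Total 3.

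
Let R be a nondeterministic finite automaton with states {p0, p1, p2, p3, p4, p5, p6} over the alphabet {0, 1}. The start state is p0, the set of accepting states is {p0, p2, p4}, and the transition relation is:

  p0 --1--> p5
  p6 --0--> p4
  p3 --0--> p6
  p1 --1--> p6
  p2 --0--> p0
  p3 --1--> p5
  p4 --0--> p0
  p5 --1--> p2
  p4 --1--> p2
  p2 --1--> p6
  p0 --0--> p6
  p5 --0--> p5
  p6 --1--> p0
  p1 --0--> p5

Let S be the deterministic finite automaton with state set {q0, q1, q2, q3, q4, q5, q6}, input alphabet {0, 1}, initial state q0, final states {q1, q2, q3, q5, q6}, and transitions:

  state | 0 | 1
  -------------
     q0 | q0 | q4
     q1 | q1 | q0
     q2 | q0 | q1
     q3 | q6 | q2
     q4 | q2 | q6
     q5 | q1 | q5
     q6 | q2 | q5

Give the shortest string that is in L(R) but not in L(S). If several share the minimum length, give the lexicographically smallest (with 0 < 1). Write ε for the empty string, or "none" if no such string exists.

ε

The empty string ε is accepted by R but not by S.
Since ε is the unique shortest string, it is the required witness.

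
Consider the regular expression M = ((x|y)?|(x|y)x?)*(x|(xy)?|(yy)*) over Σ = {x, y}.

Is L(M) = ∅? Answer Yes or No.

No

The empty string ε matches the expression, so it belongs to L(M).
Since L(M) contains at least one string, it is not empty.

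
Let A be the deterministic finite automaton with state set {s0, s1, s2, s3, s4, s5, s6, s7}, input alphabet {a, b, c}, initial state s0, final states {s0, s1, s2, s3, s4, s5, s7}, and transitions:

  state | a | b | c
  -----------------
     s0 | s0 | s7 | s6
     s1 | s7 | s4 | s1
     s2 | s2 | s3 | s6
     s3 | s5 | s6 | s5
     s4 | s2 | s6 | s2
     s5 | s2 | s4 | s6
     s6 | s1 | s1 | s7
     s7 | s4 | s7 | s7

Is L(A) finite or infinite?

infinite

State s0 is reachable from the start and can reach an accepting state, and it lies on the cycle s0 → s0.
Traversing that cycle any number of times yields accepted strings of unbounded length, so the language is infinite.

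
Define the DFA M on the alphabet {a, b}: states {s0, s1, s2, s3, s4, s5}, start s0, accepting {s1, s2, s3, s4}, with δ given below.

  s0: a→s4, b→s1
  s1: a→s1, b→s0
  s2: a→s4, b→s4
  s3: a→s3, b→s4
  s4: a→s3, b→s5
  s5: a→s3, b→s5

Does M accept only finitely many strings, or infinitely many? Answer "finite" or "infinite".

State s0 is reachable from the start and can reach an accepting state, and it lies on the cycle s0 → s1 → s0.
Traversing that cycle any number of times yields accepted strings of unbounded length, so the language is infinite.

infinite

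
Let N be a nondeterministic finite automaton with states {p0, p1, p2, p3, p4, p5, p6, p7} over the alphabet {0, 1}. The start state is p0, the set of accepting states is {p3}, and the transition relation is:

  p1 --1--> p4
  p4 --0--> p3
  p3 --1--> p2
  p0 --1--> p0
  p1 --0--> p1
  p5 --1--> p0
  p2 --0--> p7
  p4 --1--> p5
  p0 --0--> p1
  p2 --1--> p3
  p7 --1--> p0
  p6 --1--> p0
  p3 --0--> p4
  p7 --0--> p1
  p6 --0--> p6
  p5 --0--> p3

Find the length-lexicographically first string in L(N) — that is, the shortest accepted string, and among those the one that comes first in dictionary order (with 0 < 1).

A breadth-first search from p0 reaches an accepting state first via the path p0 → p1 → p4 → p3 on input 010.
No string of length < 3 is accepted (BFS exhausts all shorter strings without reaching an accepting state), and 010 is the lexicographically least accepting string of length 3.

010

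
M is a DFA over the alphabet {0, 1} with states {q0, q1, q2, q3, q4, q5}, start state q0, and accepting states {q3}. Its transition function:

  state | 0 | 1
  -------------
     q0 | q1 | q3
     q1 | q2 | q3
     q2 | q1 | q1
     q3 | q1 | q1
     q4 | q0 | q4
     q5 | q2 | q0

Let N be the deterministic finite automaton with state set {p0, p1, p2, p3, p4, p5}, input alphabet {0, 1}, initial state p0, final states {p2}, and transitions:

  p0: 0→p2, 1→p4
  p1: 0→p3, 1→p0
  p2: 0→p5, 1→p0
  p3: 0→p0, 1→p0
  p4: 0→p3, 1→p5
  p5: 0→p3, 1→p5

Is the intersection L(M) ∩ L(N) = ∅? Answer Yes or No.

Exploring the product automaton M × N from the start pair (q0, p0), following both machines on each input symbol, reaches 13 state pairs: (q0, p0), (q1, p2), (q3, p4), (q2, p5), (q3, p0), (q1, p3), (q1, p5), (q1, p4), (q2, p0), (q2, p3), (q3, p5), (q1, p0), (q2, p2).
M accepts in {q3} and N accepts in {p2}; no reachable pair has both components accepting, so no string drives both machines to acceptance simultaneously and L(M) ∩ L(N) = ∅.
So no string is accepted by both, and the intersection is empty.

Yes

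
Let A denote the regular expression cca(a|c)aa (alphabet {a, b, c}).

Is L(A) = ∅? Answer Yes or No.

The string ccaaaa matches the expression, so it belongs to L(A).
Since L(A) contains at least one string, it is not empty.

No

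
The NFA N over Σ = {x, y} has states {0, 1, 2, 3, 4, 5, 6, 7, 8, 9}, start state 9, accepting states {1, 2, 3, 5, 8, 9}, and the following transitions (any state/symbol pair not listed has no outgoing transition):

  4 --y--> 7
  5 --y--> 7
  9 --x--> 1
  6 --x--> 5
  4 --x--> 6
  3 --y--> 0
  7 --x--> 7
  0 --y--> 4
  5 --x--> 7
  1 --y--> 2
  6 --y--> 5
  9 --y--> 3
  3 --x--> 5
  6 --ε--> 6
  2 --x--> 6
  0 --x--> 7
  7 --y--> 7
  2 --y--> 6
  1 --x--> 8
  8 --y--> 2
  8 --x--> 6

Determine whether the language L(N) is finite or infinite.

finite

The useful states (reachable from 9 and able to reach an accepting state) are {0, 1, 2, 3, 4, 5, 6, 8, 9}.
Restricted to these states the transition graph has no cycle, so every accepting path has bounded length and L is finite.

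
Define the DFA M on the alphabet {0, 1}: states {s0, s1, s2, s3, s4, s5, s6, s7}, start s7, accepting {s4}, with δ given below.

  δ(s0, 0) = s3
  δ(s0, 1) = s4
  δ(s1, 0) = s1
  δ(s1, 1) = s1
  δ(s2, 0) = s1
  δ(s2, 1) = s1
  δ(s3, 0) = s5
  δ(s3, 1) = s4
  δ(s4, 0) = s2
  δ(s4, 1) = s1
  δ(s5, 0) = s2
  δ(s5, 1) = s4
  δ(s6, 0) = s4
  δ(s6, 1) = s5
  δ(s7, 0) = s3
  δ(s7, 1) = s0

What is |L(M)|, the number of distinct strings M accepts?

5

The useful subgraph on states {s0, s3, s4, s5, s7} is acyclic, so L(M) is finite; the longest accepting path visits 5 useful states, giving maximum string length 4.
Counting accepting paths from s7 by length: 2 of length 2, 2 of length 3, 1 of length 4. Total 5.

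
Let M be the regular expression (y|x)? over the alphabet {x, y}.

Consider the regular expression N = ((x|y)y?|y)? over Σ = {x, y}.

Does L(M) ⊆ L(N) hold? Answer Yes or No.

Yes

Converting the expression M to a DFA (subset construction, then merging equivalent states) gives the minimal DFA with states {m0, m1, m2}, start state m0, accepting states {m0, m1} and transitions m0: x→m1, y→m1; m1: x→m2, y→m2; m2: x→m2, y→m2.
Converting the expression N to a DFA (subset construction, then merging equivalent states) gives the minimal DFA with states {n0, n1, n2, n3}, start state n0, accepting states {n0, n1, n3} and transitions n0: x→n1, y→n1; n1: x→n2, y→n3; n2: x→n2, y→n2; n3: x→n2, y→n2.
Exploring the product automaton M × N from the start pair (m0, n0), following both machines on each input symbol, reaches 4 state pairs: (m0, n0), (m1, n1), (m2, n2), (m2, n3).
M accepts in {m0, m1} and N accepts in {n0, n1, n3}. The reachable pairs whose M-component is accepting are (m0, n0), (m1, n1); in each of them the N-component is accepting too, so the product for L(M) \ L(N) (M-component accepting, N-component rejecting) has no reachable accepting pair and the difference is empty.
Hence every string in L(M) is also in L(N).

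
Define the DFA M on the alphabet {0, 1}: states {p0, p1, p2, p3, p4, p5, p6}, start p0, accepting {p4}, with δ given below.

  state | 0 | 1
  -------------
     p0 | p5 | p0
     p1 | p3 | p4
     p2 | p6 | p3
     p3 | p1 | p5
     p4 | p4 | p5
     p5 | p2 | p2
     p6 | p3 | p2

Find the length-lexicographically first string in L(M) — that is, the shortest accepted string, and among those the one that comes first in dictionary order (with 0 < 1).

00101

A breadth-first search from p0 reaches an accepting state first via the path p0 → p5 → p2 → p3 → p1 → p4 on input 00101.
No string of length < 5 is accepted (BFS exhausts all shorter strings without reaching an accepting state), and 00101 is the lexicographically least accepting string of length 5.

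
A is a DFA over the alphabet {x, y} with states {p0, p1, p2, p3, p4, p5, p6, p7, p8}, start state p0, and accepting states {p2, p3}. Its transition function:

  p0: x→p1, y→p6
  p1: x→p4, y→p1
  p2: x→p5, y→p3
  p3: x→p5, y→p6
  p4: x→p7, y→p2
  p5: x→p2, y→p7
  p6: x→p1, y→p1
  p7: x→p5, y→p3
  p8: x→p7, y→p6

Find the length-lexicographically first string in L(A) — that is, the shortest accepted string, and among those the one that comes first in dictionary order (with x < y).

A breadth-first search from p0 reaches an accepting state first via the path p0 → p1 → p4 → p2 on input xxy.
No string of length < 3 is accepted (BFS exhausts all shorter strings without reaching an accepting state), and xxy is the lexicographically least accepting string of length 3.

xxy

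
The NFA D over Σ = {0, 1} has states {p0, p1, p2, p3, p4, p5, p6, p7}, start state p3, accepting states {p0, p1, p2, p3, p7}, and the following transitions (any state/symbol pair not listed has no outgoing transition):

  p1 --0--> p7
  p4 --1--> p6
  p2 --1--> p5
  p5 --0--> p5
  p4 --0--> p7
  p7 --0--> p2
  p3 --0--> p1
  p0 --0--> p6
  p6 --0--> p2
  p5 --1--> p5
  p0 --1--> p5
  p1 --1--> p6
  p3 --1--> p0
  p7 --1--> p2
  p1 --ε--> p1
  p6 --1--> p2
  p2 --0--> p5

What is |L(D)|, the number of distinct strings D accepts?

The useful subgraph on states {p0, p1, p2, p3, p6, p7} is acyclic, so L(D) is finite; the longest accepting path visits 4 useful states, giving maximum string length 3.
Counting accepting paths from p3 by length: 1 of length 0, 2 of length 1, 1 of length 2, 6 of length 3. Total 10.

10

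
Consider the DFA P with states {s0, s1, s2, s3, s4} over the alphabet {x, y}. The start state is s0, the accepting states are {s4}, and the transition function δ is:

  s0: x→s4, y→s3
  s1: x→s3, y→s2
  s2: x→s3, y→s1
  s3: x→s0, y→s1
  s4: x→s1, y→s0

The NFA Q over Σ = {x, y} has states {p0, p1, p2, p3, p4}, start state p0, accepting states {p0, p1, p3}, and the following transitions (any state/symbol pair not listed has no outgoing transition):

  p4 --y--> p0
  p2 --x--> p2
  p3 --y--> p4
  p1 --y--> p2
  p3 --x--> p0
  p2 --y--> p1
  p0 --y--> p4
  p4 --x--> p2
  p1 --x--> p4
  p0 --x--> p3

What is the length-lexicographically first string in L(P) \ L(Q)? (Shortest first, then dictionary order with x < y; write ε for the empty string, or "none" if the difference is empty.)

The string xyx is accepted by P but not by Q.
No shorter string lies in the difference, and xyx is the lexicographically first length-3 string in L(P) \ L(Q).

xyx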